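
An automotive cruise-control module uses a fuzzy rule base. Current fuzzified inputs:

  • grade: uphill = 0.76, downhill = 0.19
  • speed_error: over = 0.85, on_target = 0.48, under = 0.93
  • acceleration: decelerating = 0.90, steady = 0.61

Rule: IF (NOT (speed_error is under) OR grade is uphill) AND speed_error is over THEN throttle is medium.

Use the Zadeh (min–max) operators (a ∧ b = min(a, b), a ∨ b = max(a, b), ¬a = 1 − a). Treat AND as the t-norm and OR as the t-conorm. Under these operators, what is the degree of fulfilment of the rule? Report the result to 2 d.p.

0.76

firing strength: (¬under=1−0.93=0.07 OR uphill=0.76) = 0.76; AND[min(a, b)] with over=0.85 → w = 0.76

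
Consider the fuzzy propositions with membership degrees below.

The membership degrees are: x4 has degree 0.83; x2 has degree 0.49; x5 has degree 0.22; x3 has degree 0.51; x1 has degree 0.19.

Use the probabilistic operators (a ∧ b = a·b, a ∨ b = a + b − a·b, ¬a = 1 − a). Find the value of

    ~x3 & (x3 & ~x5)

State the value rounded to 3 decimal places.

0.195

~x3 = 1 − 0.5100 = 0.4900
~x5 = 1 − 0.2200 = 0.7800
x3 & ~x5 = a·b on (0.5100, 0.7800) = 0.3978
~x3 & (x3 & ~x5) = a·b on (0.4900, 0.3978) = 0.1949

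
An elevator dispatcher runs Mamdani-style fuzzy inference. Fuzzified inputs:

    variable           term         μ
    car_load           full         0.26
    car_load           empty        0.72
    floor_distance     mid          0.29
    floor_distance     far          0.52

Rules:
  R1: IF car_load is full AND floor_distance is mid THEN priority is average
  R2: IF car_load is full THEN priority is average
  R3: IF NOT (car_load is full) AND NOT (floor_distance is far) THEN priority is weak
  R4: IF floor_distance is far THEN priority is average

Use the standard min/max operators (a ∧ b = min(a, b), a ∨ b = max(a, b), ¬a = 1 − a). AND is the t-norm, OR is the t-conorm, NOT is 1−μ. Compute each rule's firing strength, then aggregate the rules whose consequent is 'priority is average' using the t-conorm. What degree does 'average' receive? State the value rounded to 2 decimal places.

R1: full=0.26, mid=0.29; AND[min(a, b)] → w = 0.26
R2: full=0.26 → w = 0.26
R3: ¬full=1−0.26=0.74, ¬far=1−0.52=0.48; AND[min(a, b)] → w = 0.48
R4: far=0.52 → w = 0.52
Rules with consequent 'average': {R1, R2, R4} → strengths 0.26, 0.26, 0.52
Aggregate via t-conorm [max(a, b)]: 0.52

0.52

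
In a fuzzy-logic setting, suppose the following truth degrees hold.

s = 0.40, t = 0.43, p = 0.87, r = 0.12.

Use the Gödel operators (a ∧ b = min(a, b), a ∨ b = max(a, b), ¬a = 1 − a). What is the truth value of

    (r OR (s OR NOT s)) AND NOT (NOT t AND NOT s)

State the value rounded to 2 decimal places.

NOT s = 1 − 0.40 = 0.60
s OR NOT s = max(a, b) on (0.40, 0.60) = 0.60
r OR (s OR NOT s) = max(a, b) on (0.12, 0.60) = 0.60
NOT t = 1 − 0.43 = 0.57
NOT s = 1 − 0.40 = 0.60
NOT t AND NOT s = min(a, b) on (0.57, 0.60) = 0.57
NOT (NOT t AND NOT s) = 1 − 0.57 = 0.43
(r OR (s OR NOT s)) AND NOT (NOT t AND NOT s) = min(a, b) on (0.60, 0.43) = 0.43

0.43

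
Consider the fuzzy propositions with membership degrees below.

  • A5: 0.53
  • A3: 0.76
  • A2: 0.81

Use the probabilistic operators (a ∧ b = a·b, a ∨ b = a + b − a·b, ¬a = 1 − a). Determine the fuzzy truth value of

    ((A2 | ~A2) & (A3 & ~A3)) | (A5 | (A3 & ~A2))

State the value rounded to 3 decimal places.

0.660

~A2 = 1 − 0.8100 = 0.1900
A2 | ~A2 = a + b − a·b on (0.8100, 0.1900) = 0.8461
~A3 = 1 − 0.7600 = 0.2400
A3 & ~A3 = a·b on (0.7600, 0.2400) = 0.1824
(A2 | ~A2) & (A3 & ~A3) = a·b on (0.8461, 0.1824) = 0.1543
~A2 = 1 − 0.8100 = 0.1900
A3 & ~A2 = a·b on (0.7600, 0.1900) = 0.1444
A5 | (A3 & ~A2) = a + b − a·b on (0.5300, 0.1444) = 0.5979
((A2 | ~A2) & (A3 & ~A3)) | (A5 | (A3 & ~A2)) = a + b − a·b on (0.1543, 0.5979) = 0.6599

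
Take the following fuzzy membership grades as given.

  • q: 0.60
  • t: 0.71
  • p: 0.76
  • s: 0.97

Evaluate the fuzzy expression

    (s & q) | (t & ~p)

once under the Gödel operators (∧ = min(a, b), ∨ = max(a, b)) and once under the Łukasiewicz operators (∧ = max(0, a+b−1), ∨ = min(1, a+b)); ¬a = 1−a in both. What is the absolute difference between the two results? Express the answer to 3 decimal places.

0.030

Under Gödel:
  s & q = min(a, b) on (0.97, 0.60) = 0.60
  ~p = 1 − 0.76 = 0.24
  t & ~p = min(a, b) on (0.71, 0.24) = 0.24
  (s & q) | (t & ~p) = max(a, b) on (0.60, 0.24) = 0.60
  → value = 0.6000
Under Łukasiewicz:
  s & q = max(0, a+b−1) on (0.97, 0.60) = 0.57
  ~p = 1 − 0.76 = 0.24
  t & ~p = max(0, a+b−1) on (0.71, 0.24) = 0.00
  (s & q) | (t & ~p) = min(1, a+b) on (0.57, 0.00) = 0.57
  → value = 0.5700
|0.6000 − 0.5700| = 0.030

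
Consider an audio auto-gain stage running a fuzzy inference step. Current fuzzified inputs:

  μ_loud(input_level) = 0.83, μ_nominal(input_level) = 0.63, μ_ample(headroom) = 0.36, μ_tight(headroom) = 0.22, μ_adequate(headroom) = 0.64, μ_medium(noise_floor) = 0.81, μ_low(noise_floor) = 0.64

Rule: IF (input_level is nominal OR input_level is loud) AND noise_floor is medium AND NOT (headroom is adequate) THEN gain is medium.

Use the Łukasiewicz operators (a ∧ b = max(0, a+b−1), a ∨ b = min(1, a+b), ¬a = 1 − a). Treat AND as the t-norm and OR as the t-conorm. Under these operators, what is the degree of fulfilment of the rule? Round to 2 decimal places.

firing strength: (nominal=0.63 OR loud=0.83) = 1.00; AND[max(0, a+b−1)] with medium=0.81, ¬adequate=1−0.64=0.36 → w = 0.17

0.17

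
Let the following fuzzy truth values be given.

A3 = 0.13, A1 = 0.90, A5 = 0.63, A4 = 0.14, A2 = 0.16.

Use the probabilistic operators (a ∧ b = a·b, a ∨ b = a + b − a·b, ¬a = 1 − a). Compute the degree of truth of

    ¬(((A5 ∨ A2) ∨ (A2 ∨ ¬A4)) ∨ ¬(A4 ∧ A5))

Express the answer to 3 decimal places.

0.003

A5 ∨ A2 = a + b − a·b on (0.6300, 0.1600) = 0.6892
¬A4 = 1 − 0.1400 = 0.8600
A2 ∨ ¬A4 = a + b − a·b on (0.1600, 0.8600) = 0.8824
(A5 ∨ A2) ∨ (A2 ∨ ¬A4) = a + b − a·b on (0.6892, 0.8824) = 0.9634
A4 ∧ A5 = a·b on (0.1400, 0.6300) = 0.0882
¬(A4 ∧ A5) = 1 − 0.0882 = 0.9118
((A5 ∨ A2) ∨ (A2 ∨ ¬A4)) ∨ ¬(A4 ∧ A5) = a + b − a·b on (0.9634, 0.9118) = 0.9968
¬(((A5 ∨ A2) ∨ (A2 ∨ ¬A4)) ∨ ¬(A4 ∧ A5)) = 1 − 0.9968 = 0.0032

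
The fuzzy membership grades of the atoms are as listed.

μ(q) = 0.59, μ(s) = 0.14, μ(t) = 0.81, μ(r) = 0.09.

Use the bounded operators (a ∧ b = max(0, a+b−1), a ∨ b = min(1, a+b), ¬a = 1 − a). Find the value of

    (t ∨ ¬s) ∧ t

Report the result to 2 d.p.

0.81

¬s = 1 − 0.14 = 0.86
t ∨ ¬s = min(1, a+b) on (0.81, 0.86) = 1.00
(t ∨ ¬s) ∧ t = max(0, a+b−1) on (1.00, 0.81) = 0.81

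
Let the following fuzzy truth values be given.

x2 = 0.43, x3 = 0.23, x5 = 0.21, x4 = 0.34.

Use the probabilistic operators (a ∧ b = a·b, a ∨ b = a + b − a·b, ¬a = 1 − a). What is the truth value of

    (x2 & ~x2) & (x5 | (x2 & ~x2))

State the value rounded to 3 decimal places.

~x2 = 1 − 0.4300 = 0.5700
x2 & ~x2 = a·b on (0.4300, 0.5700) = 0.2451
~x2 = 1 − 0.4300 = 0.5700
x2 & ~x2 = a·b on (0.4300, 0.5700) = 0.2451
x5 | (x2 & ~x2) = a + b − a·b on (0.2100, 0.2451) = 0.4036
(x2 & ~x2) & (x5 | (x2 & ~x2)) = a·b on (0.2451, 0.4036) = 0.0989

0.099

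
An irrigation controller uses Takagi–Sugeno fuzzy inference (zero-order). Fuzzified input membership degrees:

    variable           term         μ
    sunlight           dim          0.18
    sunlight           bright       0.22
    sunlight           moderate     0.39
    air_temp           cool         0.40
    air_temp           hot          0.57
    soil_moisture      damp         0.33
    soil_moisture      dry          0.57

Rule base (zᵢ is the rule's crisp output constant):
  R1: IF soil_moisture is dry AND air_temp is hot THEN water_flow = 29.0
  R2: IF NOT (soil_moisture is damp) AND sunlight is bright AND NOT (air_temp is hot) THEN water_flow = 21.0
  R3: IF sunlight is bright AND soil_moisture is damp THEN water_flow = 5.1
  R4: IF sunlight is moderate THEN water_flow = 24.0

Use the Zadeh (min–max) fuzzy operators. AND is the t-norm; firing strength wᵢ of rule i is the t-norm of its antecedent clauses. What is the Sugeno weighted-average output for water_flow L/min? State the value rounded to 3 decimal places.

22.594

R1 (z=29.0): dry=0.57, hot=0.57; AND[min(a, b)] → w = 0.57
R2 (z=21.0): ¬damp=1−0.33=0.67, bright=0.22, ¬hot=1−0.57=0.43; AND[min(a, b)] → w = 0.22
R3 (z=5.1): bright=0.22, damp=0.33; AND[min(a, b)] → w = 0.22
R4 (z=24.0): moderate=0.39 → w = 0.39
Weighted average = (0.57·29.0 + 0.22·21.0 + 0.22·5.1 + 0.39·24.0) / (0.57 + 0.22 + 0.22 + 0.39)
  = 31.6320 / 1.4000 = 22.594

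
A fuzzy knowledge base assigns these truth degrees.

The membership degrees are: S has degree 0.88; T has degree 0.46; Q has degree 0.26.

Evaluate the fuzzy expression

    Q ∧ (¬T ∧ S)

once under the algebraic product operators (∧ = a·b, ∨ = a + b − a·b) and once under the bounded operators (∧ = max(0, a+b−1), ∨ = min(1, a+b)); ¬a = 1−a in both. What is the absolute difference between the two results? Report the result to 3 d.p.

0.124

Under algebraic product:
  ¬T = 1 − 0.4600 = 0.5400
  ¬T ∧ S = a·b on (0.5400, 0.8800) = 0.4752
  Q ∧ (¬T ∧ S) = a·b on (0.2600, 0.4752) = 0.1236
  → value = 0.1236
Under bounded:
  ¬T = 1 − 0.46 = 0.54
  ¬T ∧ S = max(0, a+b−1) on (0.54, 0.88) = 0.42
  Q ∧ (¬T ∧ S) = max(0, a+b−1) on (0.26, 0.42) = 0.00
  → value = 0.0000
|0.1236 − 0.0000| = 0.124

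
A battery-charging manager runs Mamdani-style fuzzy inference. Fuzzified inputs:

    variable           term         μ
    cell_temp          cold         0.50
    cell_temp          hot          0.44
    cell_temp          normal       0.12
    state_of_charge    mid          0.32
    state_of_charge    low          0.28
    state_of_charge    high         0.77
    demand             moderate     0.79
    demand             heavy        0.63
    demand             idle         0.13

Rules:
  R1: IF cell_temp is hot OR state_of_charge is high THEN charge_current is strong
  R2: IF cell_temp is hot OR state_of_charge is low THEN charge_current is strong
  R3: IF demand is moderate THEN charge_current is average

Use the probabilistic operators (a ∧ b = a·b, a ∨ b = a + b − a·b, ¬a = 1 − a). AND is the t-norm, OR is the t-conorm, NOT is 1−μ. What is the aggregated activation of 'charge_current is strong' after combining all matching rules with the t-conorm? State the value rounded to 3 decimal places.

R1: hot=0.44, high=0.77; OR[a + b − a·b] → w = 0.8712
R2: hot=0.44, low=0.28; OR[a + b − a·b] → w = 0.5968
R3: moderate=0.79 → w = 0.7900
Rules with consequent 'strong': {R1, R2} → strengths 0.8712, 0.5968
Aggregate via t-conorm [a + b − a·b]: 0.9481

0.948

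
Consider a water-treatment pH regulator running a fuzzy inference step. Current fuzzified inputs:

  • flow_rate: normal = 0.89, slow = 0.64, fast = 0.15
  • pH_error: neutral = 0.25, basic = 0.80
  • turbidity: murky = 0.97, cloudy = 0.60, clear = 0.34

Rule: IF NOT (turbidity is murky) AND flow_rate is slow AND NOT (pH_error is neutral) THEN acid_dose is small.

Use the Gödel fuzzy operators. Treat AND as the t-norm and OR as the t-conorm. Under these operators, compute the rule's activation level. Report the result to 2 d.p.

firing strength: ¬murky=1−0.97=0.03, slow=0.64, ¬neutral=1−0.25=0.75; AND[min(a, b)] → w = 0.03

0.03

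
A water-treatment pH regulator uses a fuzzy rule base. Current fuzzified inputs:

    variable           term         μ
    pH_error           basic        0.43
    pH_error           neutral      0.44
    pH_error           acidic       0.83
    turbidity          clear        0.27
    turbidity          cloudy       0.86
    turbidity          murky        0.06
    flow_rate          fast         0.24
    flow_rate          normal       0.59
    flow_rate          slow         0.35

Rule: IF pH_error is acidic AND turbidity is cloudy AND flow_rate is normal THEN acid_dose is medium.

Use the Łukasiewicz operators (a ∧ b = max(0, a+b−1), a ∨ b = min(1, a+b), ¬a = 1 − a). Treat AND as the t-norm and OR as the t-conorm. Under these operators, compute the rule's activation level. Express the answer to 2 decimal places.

0.28

firing strength: acidic=0.83, cloudy=0.86, normal=0.59; AND[max(0, a+b−1)] → w = 0.28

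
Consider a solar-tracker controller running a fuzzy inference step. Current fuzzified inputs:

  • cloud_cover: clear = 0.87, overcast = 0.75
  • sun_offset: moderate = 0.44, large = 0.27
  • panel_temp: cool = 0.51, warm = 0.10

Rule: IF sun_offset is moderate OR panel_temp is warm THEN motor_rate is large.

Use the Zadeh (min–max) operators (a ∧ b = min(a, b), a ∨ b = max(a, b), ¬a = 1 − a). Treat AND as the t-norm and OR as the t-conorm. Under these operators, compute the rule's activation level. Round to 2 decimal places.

firing strength: moderate=0.44, warm=0.10; OR[max(a, b)] → w = 0.44

0.44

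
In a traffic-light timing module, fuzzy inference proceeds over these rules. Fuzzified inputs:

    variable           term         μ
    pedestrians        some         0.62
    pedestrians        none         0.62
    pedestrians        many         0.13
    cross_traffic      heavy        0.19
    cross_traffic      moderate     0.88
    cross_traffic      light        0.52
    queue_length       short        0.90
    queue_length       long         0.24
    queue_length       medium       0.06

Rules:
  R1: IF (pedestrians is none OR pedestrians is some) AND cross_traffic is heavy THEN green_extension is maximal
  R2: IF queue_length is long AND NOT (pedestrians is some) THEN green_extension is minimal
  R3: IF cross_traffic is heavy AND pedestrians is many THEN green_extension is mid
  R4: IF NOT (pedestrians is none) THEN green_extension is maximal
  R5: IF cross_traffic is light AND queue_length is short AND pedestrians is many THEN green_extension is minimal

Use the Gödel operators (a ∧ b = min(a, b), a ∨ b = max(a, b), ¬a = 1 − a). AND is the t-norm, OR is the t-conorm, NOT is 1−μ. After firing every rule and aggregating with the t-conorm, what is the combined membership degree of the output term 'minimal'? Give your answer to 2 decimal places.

0.24

R1: (none=0.62 OR some=0.62) = 0.62; AND[min(a, b)] with heavy=0.19 → w = 0.19
R2: long=0.24, ¬some=1−0.62=0.38; AND[min(a, b)] → w = 0.24
R3: heavy=0.19, many=0.13; AND[min(a, b)] → w = 0.13
R4: ¬none=1−0.62=0.38 → w = 0.38
R5: light=0.52, short=0.90, many=0.13; AND[min(a, b)] → w = 0.13
Rules with consequent 'minimal': {R2, R5} → strengths 0.24, 0.13
Aggregate via t-conorm [max(a, b)]: 0.24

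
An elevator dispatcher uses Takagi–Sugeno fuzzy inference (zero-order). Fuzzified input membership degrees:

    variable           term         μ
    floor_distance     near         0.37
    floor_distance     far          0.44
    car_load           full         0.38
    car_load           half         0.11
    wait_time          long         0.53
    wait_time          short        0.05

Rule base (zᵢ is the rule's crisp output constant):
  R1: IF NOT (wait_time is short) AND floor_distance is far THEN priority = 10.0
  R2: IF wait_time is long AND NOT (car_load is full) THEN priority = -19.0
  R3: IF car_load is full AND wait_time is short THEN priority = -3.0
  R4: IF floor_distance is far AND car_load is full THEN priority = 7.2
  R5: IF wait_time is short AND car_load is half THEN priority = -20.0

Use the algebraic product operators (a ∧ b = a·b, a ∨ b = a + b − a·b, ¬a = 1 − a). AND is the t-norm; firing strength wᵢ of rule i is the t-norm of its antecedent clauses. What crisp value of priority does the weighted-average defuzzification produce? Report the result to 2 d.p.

R1 (z=10.0): ¬short=1−0.05=0.95, far=0.44; AND[a·b] → w = 0.4180
R2 (z=-19.0): long=0.53, ¬full=1−0.38=0.62; AND[a·b] → w = 0.3286
R3 (z=-3.0): full=0.38, short=0.05; AND[a·b] → w = 0.0190
R4 (z=7.2): far=0.44, full=0.38; AND[a·b] → w = 0.1672
R5 (z=-20.0): short=0.05, half=0.11; AND[a·b] → w = 0.0055
Weighted average = (0.4180·10.0 + 0.3286·-19.0 + 0.0190·-3.0 + 0.1672·7.2 + 0.0055·-20.0) / (0.4180 + 0.3286 + 0.0190 + 0.1672 + 0.0055)
  = -1.0266 / 0.9383 = -1.09

-1.09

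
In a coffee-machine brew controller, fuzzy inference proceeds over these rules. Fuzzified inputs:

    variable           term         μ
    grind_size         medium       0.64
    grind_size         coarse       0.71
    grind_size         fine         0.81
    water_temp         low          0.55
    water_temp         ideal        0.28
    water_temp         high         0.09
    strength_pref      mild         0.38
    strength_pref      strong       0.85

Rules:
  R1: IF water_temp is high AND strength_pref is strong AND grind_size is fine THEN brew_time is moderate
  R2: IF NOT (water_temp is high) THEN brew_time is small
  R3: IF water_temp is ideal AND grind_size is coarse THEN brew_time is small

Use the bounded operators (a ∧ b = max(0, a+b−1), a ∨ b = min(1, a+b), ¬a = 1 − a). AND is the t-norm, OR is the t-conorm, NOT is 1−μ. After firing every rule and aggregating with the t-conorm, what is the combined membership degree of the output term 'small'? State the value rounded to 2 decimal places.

0.91

R1: high=0.09, strong=0.85, fine=0.81; AND[max(0, a+b−1)] → w = 0.00
R2: ¬high=1−0.09=0.91 → w = 0.91
R3: ideal=0.28, coarse=0.71; AND[max(0, a+b−1)] → w = 0.00
Rules with consequent 'small': {R2, R3} → strengths 0.91, 0.00
Aggregate via t-conorm [min(1, a+b)]: 0.91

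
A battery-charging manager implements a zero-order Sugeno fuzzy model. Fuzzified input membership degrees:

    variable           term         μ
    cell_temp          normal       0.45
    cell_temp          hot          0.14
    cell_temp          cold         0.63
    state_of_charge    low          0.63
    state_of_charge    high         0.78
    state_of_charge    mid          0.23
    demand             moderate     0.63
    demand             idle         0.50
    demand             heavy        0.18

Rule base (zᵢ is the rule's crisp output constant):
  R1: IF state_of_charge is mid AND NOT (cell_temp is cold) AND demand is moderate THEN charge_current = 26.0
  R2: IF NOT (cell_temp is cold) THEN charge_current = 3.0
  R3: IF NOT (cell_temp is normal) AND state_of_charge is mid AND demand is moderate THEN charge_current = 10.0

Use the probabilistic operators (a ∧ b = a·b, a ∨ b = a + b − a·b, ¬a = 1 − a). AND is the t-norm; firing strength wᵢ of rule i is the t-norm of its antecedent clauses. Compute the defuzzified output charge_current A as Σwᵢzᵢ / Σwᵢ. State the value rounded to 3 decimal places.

R1 (z=26.0): mid=0.23, ¬cold=1−0.63=0.37, moderate=0.63; AND[a·b] → w = 0.0536
R2 (z=3.0): ¬cold=1−0.63=0.37 → w = 0.3700
R3 (z=10.0): ¬normal=1−0.45=0.55, mid=0.23, moderate=0.63; AND[a·b] → w = 0.0797
Weighted average = (0.0536·26.0 + 0.3700·3.0 + 0.0797·10.0) / (0.0536 + 0.3700 + 0.0797)
  = 3.3009 / 0.5033 = 6.558

6.558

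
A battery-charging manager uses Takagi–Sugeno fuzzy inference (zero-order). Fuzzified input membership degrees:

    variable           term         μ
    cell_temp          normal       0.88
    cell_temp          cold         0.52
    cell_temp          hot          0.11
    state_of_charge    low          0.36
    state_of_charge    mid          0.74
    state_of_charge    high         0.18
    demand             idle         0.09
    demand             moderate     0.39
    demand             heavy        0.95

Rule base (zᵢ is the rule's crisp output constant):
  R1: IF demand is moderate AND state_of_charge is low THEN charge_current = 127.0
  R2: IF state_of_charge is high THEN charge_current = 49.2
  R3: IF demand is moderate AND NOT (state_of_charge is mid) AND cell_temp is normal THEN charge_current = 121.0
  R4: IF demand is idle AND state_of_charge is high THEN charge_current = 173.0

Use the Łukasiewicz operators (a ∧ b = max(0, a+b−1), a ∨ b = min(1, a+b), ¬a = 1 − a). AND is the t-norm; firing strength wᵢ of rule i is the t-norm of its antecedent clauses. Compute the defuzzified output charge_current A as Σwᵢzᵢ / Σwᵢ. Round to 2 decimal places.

49.20

R1 (z=127.0): moderate=0.39, low=0.36; AND[max(0, a+b−1)] → w = 0.00
R2 (z=49.2): high=0.18 → w = 0.18
R3 (z=121.0): moderate=0.39, ¬mid=1−0.74=0.26, normal=0.88; AND[max(0, a+b−1)] → w = 0.00
R4 (z=173.0): idle=0.09, high=0.18; AND[max(0, a+b−1)] → w = 0.00
Weighted average = (0.00·127.0 + 0.18·49.2 + 0.00·121.0 + 0.00·173.0) / (0.00 + 0.18 + 0.00 + 0.00)
  = 8.8560 / 0.1800 = 49.20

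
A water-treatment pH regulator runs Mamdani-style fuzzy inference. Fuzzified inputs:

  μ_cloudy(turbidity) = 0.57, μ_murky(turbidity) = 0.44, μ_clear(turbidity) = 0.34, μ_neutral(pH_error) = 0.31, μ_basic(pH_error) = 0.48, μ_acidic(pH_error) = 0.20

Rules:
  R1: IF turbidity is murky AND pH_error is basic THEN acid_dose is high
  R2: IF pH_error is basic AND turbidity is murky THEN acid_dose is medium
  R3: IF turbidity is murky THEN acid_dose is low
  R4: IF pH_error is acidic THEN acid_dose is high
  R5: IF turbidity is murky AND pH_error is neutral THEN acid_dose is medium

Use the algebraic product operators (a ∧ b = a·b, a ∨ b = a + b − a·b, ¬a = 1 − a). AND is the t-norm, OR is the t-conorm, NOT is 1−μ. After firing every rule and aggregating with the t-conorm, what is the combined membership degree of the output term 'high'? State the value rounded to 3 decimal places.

R1: murky=0.44, basic=0.48; AND[a·b] → w = 0.2112
R2: basic=0.48, murky=0.44; AND[a·b] → w = 0.2112
R3: murky=0.44 → w = 0.4400
R4: acidic=0.20 → w = 0.2000
R5: murky=0.44, neutral=0.31; AND[a·b] → w = 0.1364
Rules with consequent 'high': {R1, R4} → strengths 0.2112, 0.2000
Aggregate via t-conorm [a + b − a·b]: 0.3690

0.369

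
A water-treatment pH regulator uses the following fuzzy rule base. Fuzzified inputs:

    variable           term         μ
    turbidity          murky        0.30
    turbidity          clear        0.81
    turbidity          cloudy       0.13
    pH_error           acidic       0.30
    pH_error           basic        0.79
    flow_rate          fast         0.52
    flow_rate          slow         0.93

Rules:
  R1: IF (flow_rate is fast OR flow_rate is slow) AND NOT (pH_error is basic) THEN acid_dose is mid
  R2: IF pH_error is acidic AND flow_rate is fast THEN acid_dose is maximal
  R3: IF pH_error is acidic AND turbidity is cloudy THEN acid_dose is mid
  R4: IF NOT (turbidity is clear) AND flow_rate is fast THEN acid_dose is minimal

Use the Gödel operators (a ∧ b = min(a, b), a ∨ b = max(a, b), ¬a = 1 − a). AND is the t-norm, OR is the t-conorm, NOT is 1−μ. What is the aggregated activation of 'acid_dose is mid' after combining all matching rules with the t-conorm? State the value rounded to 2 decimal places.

R1: (fast=0.52 OR slow=0.93) = 0.93; AND[min(a, b)] with ¬basic=1−0.79=0.21 → w = 0.21
R2: acidic=0.30, fast=0.52; AND[min(a, b)] → w = 0.30
R3: acidic=0.30, cloudy=0.13; AND[min(a, b)] → w = 0.13
R4: ¬clear=1−0.81=0.19, fast=0.52; AND[min(a, b)] → w = 0.19
Rules with consequent 'mid': {R1, R3} → strengths 0.21, 0.13
Aggregate via t-conorm [max(a, b)]: 0.21

0.21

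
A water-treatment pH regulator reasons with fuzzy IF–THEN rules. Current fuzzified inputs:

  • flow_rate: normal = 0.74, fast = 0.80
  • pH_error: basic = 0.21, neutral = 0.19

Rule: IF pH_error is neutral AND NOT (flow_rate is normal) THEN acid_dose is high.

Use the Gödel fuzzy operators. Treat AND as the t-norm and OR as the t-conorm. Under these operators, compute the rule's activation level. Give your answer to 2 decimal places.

firing strength: neutral=0.19, ¬normal=1−0.74=0.26; AND[min(a, b)] → w = 0.19

0.19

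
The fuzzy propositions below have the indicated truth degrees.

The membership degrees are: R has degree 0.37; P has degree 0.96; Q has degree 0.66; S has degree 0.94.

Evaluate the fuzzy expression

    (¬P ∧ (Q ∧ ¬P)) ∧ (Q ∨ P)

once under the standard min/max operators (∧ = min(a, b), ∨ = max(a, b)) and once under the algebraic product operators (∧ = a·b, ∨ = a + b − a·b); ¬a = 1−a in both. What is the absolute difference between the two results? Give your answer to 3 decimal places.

0.039

Under standard min/max:
  ¬P = 1 − 0.96 = 0.04
  ¬P = 1 − 0.96 = 0.04
  Q ∧ ¬P = min(a, b) on (0.66, 0.04) = 0.04
  ¬P ∧ (Q ∧ ¬P) = min(a, b) on (0.04, 0.04) = 0.04
  Q ∨ P = max(a, b) on (0.66, 0.96) = 0.96
  (¬P ∧ (Q ∧ ¬P)) ∧ (Q ∨ P) = min(a, b) on (0.04, 0.96) = 0.04
  → value = 0.0400
Under algebraic product:
  ¬P = 1 − 0.9600 = 0.0400
  ¬P = 1 − 0.9600 = 0.0400
  Q ∧ ¬P = a·b on (0.6600, 0.0400) = 0.0264
  ¬P ∧ (Q ∧ ¬P) = a·b on (0.0400, 0.0264) = 0.0011
  Q ∨ P = a + b − a·b on (0.6600, 0.9600) = 0.9864
  (¬P ∧ (Q ∧ ¬P)) ∧ (Q ∨ P) = a·b on (0.0011, 0.9864) = 0.0010
  → value = 0.0010
|0.0400 − 0.0010| = 0.039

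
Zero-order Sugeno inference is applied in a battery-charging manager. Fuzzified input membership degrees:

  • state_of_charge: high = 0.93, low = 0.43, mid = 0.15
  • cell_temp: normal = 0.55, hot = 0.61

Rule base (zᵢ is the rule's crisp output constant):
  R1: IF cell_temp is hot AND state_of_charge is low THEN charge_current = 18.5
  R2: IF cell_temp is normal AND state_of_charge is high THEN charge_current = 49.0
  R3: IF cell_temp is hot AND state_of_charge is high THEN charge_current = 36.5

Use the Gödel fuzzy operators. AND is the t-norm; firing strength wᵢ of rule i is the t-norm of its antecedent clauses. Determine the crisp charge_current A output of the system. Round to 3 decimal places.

R1 (z=18.5): hot=0.61, low=0.43; AND[min(a, b)] → w = 0.43
R2 (z=49.0): normal=0.55, high=0.93; AND[min(a, b)] → w = 0.55
R3 (z=36.5): hot=0.61, high=0.93; AND[min(a, b)] → w = 0.61
Weighted average = (0.43·18.5 + 0.55·49.0 + 0.61·36.5) / (0.43 + 0.55 + 0.61)
  = 57.1700 / 1.5900 = 35.956

35.956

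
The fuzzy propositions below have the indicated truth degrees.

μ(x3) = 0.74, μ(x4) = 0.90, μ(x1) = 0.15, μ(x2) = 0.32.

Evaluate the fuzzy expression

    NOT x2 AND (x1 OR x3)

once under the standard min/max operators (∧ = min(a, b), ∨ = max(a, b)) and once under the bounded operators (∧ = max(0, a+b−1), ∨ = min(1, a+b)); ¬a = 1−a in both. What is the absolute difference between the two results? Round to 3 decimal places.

Under standard min/max:
  NOT x2 = 1 − 0.32 = 0.68
  x1 OR x3 = max(a, b) on (0.15, 0.74) = 0.74
  NOT x2 AND (x1 OR x3) = min(a, b) on (0.68, 0.74) = 0.68
  → value = 0.6800
Under bounded:
  NOT x2 = 1 − 0.32 = 0.68
  x1 OR x3 = min(1, a+b) on (0.15, 0.74) = 0.89
  NOT x2 AND (x1 OR x3) = max(0, a+b−1) on (0.68, 0.89) = 0.57
  → value = 0.5700
|0.6800 − 0.5700| = 0.110

0.110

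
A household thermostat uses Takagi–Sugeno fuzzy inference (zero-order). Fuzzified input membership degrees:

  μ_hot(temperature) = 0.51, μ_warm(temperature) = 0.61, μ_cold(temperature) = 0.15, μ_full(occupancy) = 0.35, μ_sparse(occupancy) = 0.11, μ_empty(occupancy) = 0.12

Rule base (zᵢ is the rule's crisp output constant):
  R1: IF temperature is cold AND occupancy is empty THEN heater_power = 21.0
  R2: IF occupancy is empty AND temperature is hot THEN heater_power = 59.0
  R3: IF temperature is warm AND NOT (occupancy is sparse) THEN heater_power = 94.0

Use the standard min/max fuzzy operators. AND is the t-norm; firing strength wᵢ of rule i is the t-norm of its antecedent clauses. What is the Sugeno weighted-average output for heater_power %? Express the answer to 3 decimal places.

R1 (z=21.0): cold=0.15, empty=0.12; AND[min(a, b)] → w = 0.12
R2 (z=59.0): empty=0.12, hot=0.51; AND[min(a, b)] → w = 0.12
R3 (z=94.0): warm=0.61, ¬sparse=1−0.11=0.89; AND[min(a, b)] → w = 0.61
Weighted average = (0.12·21.0 + 0.12·59.0 + 0.61·94.0) / (0.12 + 0.12 + 0.61)
  = 66.9400 / 0.8500 = 78.753

78.753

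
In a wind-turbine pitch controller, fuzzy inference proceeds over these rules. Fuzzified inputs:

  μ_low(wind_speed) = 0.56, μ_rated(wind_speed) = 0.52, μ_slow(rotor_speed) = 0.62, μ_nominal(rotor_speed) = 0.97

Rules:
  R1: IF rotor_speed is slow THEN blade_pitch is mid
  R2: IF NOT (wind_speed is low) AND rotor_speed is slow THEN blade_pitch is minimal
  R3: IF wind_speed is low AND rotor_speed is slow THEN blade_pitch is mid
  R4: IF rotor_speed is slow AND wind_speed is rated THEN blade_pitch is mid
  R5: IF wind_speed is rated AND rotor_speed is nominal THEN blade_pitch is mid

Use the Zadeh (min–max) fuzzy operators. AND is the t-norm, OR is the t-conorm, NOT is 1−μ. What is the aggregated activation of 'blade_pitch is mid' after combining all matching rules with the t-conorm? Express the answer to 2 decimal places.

0.62

R1: slow=0.62 → w = 0.62
R2: ¬low=1−0.56=0.44, slow=0.62; AND[min(a, b)] → w = 0.44
R3: low=0.56, slow=0.62; AND[min(a, b)] → w = 0.56
R4: slow=0.62, rated=0.52; AND[min(a, b)] → w = 0.52
R5: rated=0.52, nominal=0.97; AND[min(a, b)] → w = 0.52
Rules with consequent 'mid': {R1, R3, R4, R5} → strengths 0.62, 0.56, 0.52, 0.52
Aggregate via t-conorm [max(a, b)]: 0.62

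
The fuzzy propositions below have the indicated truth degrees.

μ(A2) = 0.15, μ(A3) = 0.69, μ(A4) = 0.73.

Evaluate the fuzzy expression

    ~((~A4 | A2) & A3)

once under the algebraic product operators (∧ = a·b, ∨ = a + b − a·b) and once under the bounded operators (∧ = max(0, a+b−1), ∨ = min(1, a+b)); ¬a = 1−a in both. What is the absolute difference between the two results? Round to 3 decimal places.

0.152

Under algebraic product:
  ~A4 = 1 − 0.7300 = 0.2700
  ~A4 | A2 = a + b − a·b on (0.2700, 0.1500) = 0.3795
  (~A4 | A2) & A3 = a·b on (0.3795, 0.6900) = 0.2619
  ~((~A4 | A2) & A3) = 1 − 0.2619 = 0.7381
  → value = 0.7381
Under bounded:
  ~A4 = 1 − 0.73 = 0.27
  ~A4 | A2 = min(1, a+b) on (0.27, 0.15) = 0.42
  (~A4 | A2) & A3 = max(0, a+b−1) on (0.42, 0.69) = 0.11
  ~((~A4 | A2) & A3) = 1 − 0.11 = 0.89
  → value = 0.8900
|0.7381 − 0.8900| = 0.152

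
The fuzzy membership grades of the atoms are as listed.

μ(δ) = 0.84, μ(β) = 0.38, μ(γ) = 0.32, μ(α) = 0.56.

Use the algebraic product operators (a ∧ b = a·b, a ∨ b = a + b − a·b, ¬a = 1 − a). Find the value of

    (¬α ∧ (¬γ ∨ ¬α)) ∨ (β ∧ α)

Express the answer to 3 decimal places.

0.497

¬α = 1 − 0.5600 = 0.4400
¬γ = 1 − 0.3200 = 0.6800
¬α = 1 − 0.5600 = 0.4400
¬γ ∨ ¬α = a + b − a·b on (0.6800, 0.4400) = 0.8208
¬α ∧ (¬γ ∨ ¬α) = a·b on (0.4400, 0.8208) = 0.3612
β ∧ α = a·b on (0.3800, 0.5600) = 0.2128
(¬α ∧ (¬γ ∨ ¬α)) ∨ (β ∧ α) = a + b − a·b on (0.3612, 0.2128) = 0.4971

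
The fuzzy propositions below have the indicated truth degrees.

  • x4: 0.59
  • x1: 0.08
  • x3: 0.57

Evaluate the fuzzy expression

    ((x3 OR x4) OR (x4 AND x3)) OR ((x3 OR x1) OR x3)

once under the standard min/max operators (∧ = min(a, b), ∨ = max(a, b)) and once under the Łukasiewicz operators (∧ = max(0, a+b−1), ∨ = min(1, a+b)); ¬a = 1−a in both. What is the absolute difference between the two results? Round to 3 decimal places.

Under standard min/max:
  x3 OR x4 = max(a, b) on (0.57, 0.59) = 0.59
  x4 AND x3 = min(a, b) on (0.59, 0.57) = 0.57
  (x3 OR x4) OR (x4 AND x3) = max(a, b) on (0.59, 0.57) = 0.59
  x3 OR x1 = max(a, b) on (0.57, 0.08) = 0.57
  (x3 OR x1) OR x3 = max(a, b) on (0.57, 0.57) = 0.57
  ((x3 OR x4) OR (x4 AND x3)) OR ((x3 OR x1) OR x3) = max(a, b) on (0.59, 0.57) = 0.59
  → value = 0.5900
Under Łukasiewicz:
  x3 OR x4 = min(1, a+b) on (0.57, 0.59) = 1.00
  x4 AND x3 = max(0, a+b−1) on (0.59, 0.57) = 0.16
  (x3 OR x4) OR (x4 AND x3) = min(1, a+b) on (1.00, 0.16) = 1.00
  x3 OR x1 = min(1, a+b) on (0.57, 0.08) = 0.65
  (x3 OR x1) OR x3 = min(1, a+b) on (0.65, 0.57) = 1.00
  ((x3 OR x4) OR (x4 AND x3)) OR ((x3 OR x1) OR x3) = min(1, a+b) on (1.00, 1.00) = 1.00
  → value = 1.0000
|0.5900 − 1.0000| = 0.410

0.410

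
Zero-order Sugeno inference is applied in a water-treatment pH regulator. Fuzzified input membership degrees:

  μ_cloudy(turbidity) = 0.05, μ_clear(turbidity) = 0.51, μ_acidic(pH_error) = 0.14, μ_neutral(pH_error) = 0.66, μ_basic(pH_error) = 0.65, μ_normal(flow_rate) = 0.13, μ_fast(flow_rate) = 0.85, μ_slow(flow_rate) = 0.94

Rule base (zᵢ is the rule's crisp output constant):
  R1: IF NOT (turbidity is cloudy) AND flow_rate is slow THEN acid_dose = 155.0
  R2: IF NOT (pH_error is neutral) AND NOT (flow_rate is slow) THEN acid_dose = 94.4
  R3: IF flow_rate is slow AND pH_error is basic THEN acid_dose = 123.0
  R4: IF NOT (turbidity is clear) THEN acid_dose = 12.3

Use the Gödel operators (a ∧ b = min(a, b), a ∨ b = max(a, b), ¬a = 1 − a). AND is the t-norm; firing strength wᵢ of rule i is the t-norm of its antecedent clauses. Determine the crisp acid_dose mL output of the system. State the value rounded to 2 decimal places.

R1 (z=155.0): ¬cloudy=1−0.05=0.95, slow=0.94; AND[min(a, b)] → w = 0.94
R2 (z=94.4): ¬neutral=1−0.66=0.34, ¬slow=1−0.94=0.06; AND[min(a, b)] → w = 0.06
R3 (z=123.0): slow=0.94, basic=0.65; AND[min(a, b)] → w = 0.65
R4 (z=12.3): ¬clear=1−0.51=0.49 → w = 0.49
Weighted average = (0.94·155.0 + 0.06·94.4 + 0.65·123.0 + 0.49·12.3) / (0.94 + 0.06 + 0.65 + 0.49)
  = 237.3410 / 2.1400 = 110.91

110.91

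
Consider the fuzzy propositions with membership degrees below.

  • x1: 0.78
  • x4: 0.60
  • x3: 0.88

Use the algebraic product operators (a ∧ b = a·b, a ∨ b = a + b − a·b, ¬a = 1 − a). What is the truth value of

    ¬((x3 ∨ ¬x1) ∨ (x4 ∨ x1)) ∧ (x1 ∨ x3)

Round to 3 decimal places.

0.008

¬x1 = 1 − 0.7800 = 0.2200
x3 ∨ ¬x1 = a + b − a·b on (0.8800, 0.2200) = 0.9064
x4 ∨ x1 = a + b − a·b on (0.6000, 0.7800) = 0.9120
(x3 ∨ ¬x1) ∨ (x4 ∨ x1) = a + b − a·b on (0.9064, 0.9120) = 0.9918
¬((x3 ∨ ¬x1) ∨ (x4 ∨ x1)) = 1 − 0.9918 = 0.0082
x1 ∨ x3 = a + b − a·b on (0.7800, 0.8800) = 0.9736
¬((x3 ∨ ¬x1) ∨ (x4 ∨ x1)) ∧ (x1 ∨ x3) = a·b on (0.0082, 0.9736) = 0.0080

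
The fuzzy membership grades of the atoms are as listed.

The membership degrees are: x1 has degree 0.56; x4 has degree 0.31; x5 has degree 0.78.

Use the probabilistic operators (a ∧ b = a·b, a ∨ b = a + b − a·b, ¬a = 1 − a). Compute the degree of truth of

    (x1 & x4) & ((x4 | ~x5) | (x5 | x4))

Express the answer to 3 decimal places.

x1 & x4 = a·b on (0.5600, 0.3100) = 0.1736
~x5 = 1 − 0.7800 = 0.2200
x4 | ~x5 = a + b − a·b on (0.3100, 0.2200) = 0.4618
x5 | x4 = a + b − a·b on (0.7800, 0.3100) = 0.8482
(x4 | ~x5) | (x5 | x4) = a + b − a·b on (0.4618, 0.8482) = 0.9183
(x1 & x4) & ((x4 | ~x5) | (x5 | x4)) = a·b on (0.1736, 0.9183) = 0.1594

0.159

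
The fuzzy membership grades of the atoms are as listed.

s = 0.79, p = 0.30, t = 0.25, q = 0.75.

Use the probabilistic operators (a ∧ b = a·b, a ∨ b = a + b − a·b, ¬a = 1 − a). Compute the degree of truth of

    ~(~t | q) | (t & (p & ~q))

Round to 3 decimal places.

~t = 1 − 0.2500 = 0.7500
~t | q = a + b − a·b on (0.7500, 0.7500) = 0.9375
~(~t | q) = 1 − 0.9375 = 0.0625
~q = 1 − 0.7500 = 0.2500
p & ~q = a·b on (0.3000, 0.2500) = 0.0750
t & (p & ~q) = a·b on (0.2500, 0.0750) = 0.0187
~(~t | q) | (t & (p & ~q)) = a + b − a·b on (0.0625, 0.0187) = 0.0801

0.080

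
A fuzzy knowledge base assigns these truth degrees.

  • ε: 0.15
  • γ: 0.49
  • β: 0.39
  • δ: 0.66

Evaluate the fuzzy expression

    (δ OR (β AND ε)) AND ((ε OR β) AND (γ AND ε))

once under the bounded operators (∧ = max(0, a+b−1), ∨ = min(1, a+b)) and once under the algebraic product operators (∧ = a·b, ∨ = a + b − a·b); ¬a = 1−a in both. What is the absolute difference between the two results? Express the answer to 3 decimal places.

Under bounded:
  β AND ε = max(0, a+b−1) on (0.39, 0.15) = 0.00
  δ OR (β AND ε) = min(1, a+b) on (0.66, 0.00) = 0.66
  ε OR β = min(1, a+b) on (0.15, 0.39) = 0.54
  γ AND ε = max(0, a+b−1) on (0.49, 0.15) = 0.00
  (ε OR β) AND (γ AND ε) = max(0, a+b−1) on (0.54, 0.00) = 0.00
  (δ OR (β AND ε)) AND ((ε OR β) AND (γ AND ε)) = max(0, a+b−1) on (0.66, 0.00) = 0.00
  → value = 0.0000
Under algebraic product:
  β AND ε = a·b on (0.3900, 0.1500) = 0.0585
  δ OR (β AND ε) = a + b − a·b on (0.6600, 0.0585) = 0.6799
  ε OR β = a + b − a·b on (0.1500, 0.3900) = 0.4815
  γ AND ε = a·b on (0.4900, 0.1500) = 0.0735
  (ε OR β) AND (γ AND ε) = a·b on (0.4815, 0.0735) = 0.0354
  (δ OR (β AND ε)) AND ((ε OR β) AND (γ AND ε)) = a·b on (0.6799, 0.0354) = 0.0241
  → value = 0.0241
|0.0000 − 0.0241| = 0.024

0.024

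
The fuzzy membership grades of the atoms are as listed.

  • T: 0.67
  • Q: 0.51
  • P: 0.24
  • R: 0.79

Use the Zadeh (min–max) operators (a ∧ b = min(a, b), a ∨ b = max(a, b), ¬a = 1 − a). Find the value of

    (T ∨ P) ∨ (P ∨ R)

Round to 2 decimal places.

T ∨ P = max(a, b) on (0.67, 0.24) = 0.67
P ∨ R = max(a, b) on (0.24, 0.79) = 0.79
(T ∨ P) ∨ (P ∨ R) = max(a, b) on (0.67, 0.79) = 0.79

0.79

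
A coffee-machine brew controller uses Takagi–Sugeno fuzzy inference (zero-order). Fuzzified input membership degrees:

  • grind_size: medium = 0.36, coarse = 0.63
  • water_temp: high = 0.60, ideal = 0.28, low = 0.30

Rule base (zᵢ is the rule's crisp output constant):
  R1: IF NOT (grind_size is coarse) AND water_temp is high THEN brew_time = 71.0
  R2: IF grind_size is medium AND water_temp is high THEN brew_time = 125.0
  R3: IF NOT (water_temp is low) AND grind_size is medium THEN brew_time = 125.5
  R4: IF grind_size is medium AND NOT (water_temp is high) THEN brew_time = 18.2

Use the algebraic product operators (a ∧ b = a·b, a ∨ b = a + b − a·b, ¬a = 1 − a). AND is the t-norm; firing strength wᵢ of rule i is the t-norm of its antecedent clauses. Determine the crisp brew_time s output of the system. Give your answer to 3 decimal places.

R1 (z=71.0): ¬coarse=1−0.63=0.37, high=0.60; AND[a·b] → w = 0.2220
R2 (z=125.0): medium=0.36, high=0.60; AND[a·b] → w = 0.2160
R3 (z=125.5): ¬low=1−0.30=0.70, medium=0.36; AND[a·b] → w = 0.2520
R4 (z=18.2): medium=0.36, ¬high=1−0.60=0.40; AND[a·b] → w = 0.1440
Weighted average = (0.2220·71.0 + 0.2160·125.0 + 0.2520·125.5 + 0.1440·18.2) / (0.2220 + 0.2160 + 0.2520 + 0.1440)
  = 77.0088 / 0.8340 = 92.337

92.337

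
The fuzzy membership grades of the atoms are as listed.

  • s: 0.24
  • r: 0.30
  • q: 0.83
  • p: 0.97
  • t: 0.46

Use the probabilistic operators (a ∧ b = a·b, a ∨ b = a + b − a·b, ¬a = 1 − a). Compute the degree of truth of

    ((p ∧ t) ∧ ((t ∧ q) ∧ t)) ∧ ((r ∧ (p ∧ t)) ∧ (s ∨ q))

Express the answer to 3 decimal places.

p ∧ t = a·b on (0.9700, 0.4600) = 0.4462
t ∧ q = a·b on (0.4600, 0.8300) = 0.3818
(t ∧ q) ∧ t = a·b on (0.3818, 0.4600) = 0.1756
(p ∧ t) ∧ ((t ∧ q) ∧ t) = a·b on (0.4462, 0.1756) = 0.0784
p ∧ t = a·b on (0.9700, 0.4600) = 0.4462
r ∧ (p ∧ t) = a·b on (0.3000, 0.4462) = 0.1339
s ∨ q = a + b − a·b on (0.2400, 0.8300) = 0.8708
(r ∧ (p ∧ t)) ∧ (s ∨ q) = a·b on (0.1339, 0.8708) = 0.1166
((p ∧ t) ∧ ((t ∧ q) ∧ t)) ∧ ((r ∧ (p ∧ t)) ∧ (s ∨ q)) = a·b on (0.0784, 0.1166) = 0.0091

0.009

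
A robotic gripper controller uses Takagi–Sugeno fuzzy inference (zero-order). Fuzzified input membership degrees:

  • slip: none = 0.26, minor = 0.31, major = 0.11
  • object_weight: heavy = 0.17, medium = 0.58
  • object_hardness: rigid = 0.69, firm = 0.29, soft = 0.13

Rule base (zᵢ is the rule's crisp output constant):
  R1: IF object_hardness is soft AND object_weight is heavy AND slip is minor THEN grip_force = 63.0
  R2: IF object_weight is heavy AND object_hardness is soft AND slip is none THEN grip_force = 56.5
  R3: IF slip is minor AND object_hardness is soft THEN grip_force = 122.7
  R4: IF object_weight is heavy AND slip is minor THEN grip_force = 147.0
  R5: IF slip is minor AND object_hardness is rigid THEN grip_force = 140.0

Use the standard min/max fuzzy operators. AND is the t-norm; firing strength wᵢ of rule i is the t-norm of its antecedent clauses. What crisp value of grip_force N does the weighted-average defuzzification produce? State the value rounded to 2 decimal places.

R1 (z=63.0): soft=0.13, heavy=0.17, minor=0.31; AND[min(a, b)] → w = 0.13
R2 (z=56.5): heavy=0.17, soft=0.13, none=0.26; AND[min(a, b)] → w = 0.13
R3 (z=122.7): minor=0.31, soft=0.13; AND[min(a, b)] → w = 0.13
R4 (z=147.0): heavy=0.17, minor=0.31; AND[min(a, b)] → w = 0.17
R5 (z=140.0): minor=0.31, rigid=0.69; AND[min(a, b)] → w = 0.31
Weighted average = (0.13·63.0 + 0.13·56.5 + 0.13·122.7 + 0.17·147.0 + 0.31·140.0) / (0.13 + 0.13 + 0.13 + 0.17 + 0.31)
  = 99.8760 / 0.8700 = 114.80

114.80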